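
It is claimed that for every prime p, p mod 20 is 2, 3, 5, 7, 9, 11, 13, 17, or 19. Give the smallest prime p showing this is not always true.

A counterexample is any prime p such that the claim fails; we check each in order.
For p = 2, 3, 5, 7, …, 29, 31, 37 the conclusion holds.
p = 41: 41 mod 20 = 1 — not in {2, 3, 5, 7, 9, 11, 13, 17, 19}.

p = 41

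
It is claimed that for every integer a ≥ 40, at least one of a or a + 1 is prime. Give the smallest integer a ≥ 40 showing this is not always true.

Check each integer a ≥ 40 in order until a, a + 1 are both composite.
The first 4 eligible values, up to a = 43, all satisfy the conclusion.
a = 44: 44 = 2 × 22; 45 = 3 × 15 — both composite.
Hence a = 44 is a counterexample.

a = 44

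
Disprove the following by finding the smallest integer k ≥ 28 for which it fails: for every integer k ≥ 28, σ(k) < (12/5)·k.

For k = 28, 29 the conclusion holds.
k = 30: σ(30) = 72; 72 ≥ 72.
Thus k = 30 disproves the claim, and no smaller k works.

k = 30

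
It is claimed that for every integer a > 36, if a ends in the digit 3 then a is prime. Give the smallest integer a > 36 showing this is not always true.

For a = 43, 53 the conclusion holds.
a = 63: 63 ends in 3; 63 = 3 × 21, composite.

a = 63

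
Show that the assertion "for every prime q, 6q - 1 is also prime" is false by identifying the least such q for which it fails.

For q = 2, 3, 5, 7 the conclusion holds.
q = 11: 6q - 1 = 65 = 5 × 13, not prime.
Thus q = 11 disproves the claim, and no smaller q works.

q = 11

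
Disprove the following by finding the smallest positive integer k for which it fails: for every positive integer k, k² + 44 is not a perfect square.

k = 10

For k = 1, 2, 3, 4, 5, 6, 7, 8, 9 the conclusion holds.
k = 10: 10² + 44 = 144 = 12², a perfect square.
So k = 10 is the smallest counterexample.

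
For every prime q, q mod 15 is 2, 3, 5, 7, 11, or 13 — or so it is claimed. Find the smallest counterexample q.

q = 19

For q = 2, 3, 5, 7, 11, 13, 17 the conclusion holds.
q = 19: 19 mod 15 = 4 — not in {2, 3, 5, 7, 11, 13}.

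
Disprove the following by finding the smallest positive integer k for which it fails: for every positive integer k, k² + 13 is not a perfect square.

k = 6

We need the least positive integer k for which k² + 13 is a perfect square.
The first 5 eligible values, up to k = 5, all satisfy the conclusion.
k = 6: 6² + 13 = 49 = 7², a perfect square.
Hence k = 6 is a counterexample.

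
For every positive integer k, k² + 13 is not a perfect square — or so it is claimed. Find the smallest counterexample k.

We need the least positive integer k for which k² + 13 is a perfect square.
The first 5 eligible values, up to k = 5, all satisfy the conclusion.
k = 6: 6² + 13 = 49 = 7², a perfect square.

k = 6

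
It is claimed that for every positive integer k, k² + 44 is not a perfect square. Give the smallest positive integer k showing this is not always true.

k = 10

We need the least positive integer k for which k² + 44 is a perfect square.
The first 9 eligible values, up to k = 9, all satisfy the conclusion.
k = 10: 10² + 44 = 144 = 12², a perfect square.
Thus k = 10 disproves the claim, and no smaller k works.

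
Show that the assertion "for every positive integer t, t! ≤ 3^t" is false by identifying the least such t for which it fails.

t = 7

Check each positive integer t in order until t! > 3^t.
For t = 1, 2, 3, 4, 5, 6 the conclusion holds.
t = 7: t! = 5040 and 3^t = 2187, so 5040 > 2187.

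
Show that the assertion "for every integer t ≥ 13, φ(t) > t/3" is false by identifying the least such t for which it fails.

We need the least integer t ≥ 13 for which the claim fails.
For t = 13, 14, 15, 16, 17 the conclusion holds.
t = 18: φ(18) = 6 and 18/3 = 6, so φ(18) ≤ 18/3.

t = 18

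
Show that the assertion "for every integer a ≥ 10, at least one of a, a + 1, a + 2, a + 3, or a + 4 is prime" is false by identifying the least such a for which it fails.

a = 24

Check each integer a ≥ 10 in order until a, a + 1, a + 2, a + 3, a + 4 are all composite.
For a = 10, 11, 12, 13, …, 21, 22, 23 the conclusion holds.
a = 24: 24 = 2 × 12; 25 = 5 × 5; 26 = 2 × 13; 27 = 3 × 9; 28 = 2 × 14 — all composite.
Hence a = 24 is a counterexample.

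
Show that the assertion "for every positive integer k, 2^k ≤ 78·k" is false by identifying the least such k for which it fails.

A counterexample is any positive integer k such that 2^k > 78·k; we check each in order.
For k = 1, 2, 3, 4, 5, 6, 7, 8, 9 the conclusion holds.
k = 10: 2^k = 1024 and 78·k = 780, so 1024 > 780.
So k = 10 is the smallest counterexample.

k = 10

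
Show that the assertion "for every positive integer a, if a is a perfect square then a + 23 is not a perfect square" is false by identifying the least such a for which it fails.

A counterexample is any positive integer a such that a is a perfect square but a + 23 is a perfect square; we check each in order.
The first 10 eligible values, up to a = 100, all satisfy the conclusion.
a = 121: 121 = 11² and 121 + 23 = 144 = 12².

a = 121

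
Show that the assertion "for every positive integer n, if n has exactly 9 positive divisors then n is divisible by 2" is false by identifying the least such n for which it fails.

n = 225

For n = 36, 100, 196 the conclusion holds.
n = 225: τ(225) = 9; 225 mod 2 = 1.
Hence n = 225 is a counterexample.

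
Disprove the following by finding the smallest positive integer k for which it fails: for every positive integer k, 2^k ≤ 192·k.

k = 12

We need the least positive integer k for which 2^k > 192·k.
The first 11 eligible values, up to k = 11, all satisfy the conclusion.
k = 12: 2^k = 4096 and 192·k = 2304, so 4096 > 2304.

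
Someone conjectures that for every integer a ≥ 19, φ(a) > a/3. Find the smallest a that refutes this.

a = 24

a = 19: φ(19) = 18 and 19/3 = 19/3, so φ(19) > 19/3.
a = 20: φ(20) = 8 and 20/3 = 20/3, so φ(20) > 20/3.
a = 21: φ(21) = 12 and 21/3 = 7, so φ(21) > 21/3.
a = 22: φ(22) = 10 and 22/3 = 22/3, so φ(22) > 22/3.
a = 23: φ(23) = 22 and 23/3 = 23/3, so φ(23) > 23/3.
a = 24: φ(24) = 8 and 24/3 = 8, so φ(24) ≤ 24/3.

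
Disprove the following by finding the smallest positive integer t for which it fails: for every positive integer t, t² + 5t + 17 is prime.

We need the least positive integer t for which t² + 5t + 17 is not prime.
The first 7 eligible values, up to t = 7, all satisfy the conclusion.
t = 8: t² + 5t + 17 = 121 = 11 × 11, composite.

t = 8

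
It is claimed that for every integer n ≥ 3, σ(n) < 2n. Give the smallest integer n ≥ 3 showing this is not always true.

n = 6

For n = 3, 4, 5 the conclusion holds.
n = 6: σ(6) = 12; 12 ≥ 12.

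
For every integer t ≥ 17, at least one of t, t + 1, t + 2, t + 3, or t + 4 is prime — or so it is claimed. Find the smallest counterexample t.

Check each integer t ≥ 17 in order until t, t + 1, t + 2, t + 3, t + 4 are all composite.
t = 17: 17 is prime.
t = 18: 19 is prime.
t = 19: 19 is prime.
t = 20: 23 is prime.
t = 21: 23 is prime.
t = 22: 23 is prime.
t = 23: 23 is prime.
t = 24: 24 = 2 × 12; 25 = 5 × 5; 26 = 2 × 13; 27 = 3 × 9; 28 = 2 × 14 — all composite.

t = 24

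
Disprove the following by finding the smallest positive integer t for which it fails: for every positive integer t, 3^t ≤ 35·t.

t = 5

A counterexample is any positive integer t such that 3^t > 35·t; we check each in order.
t = 1: 3^t = 3 and 35·t = 35, so 3 ≤ 35.
t = 2: 3^t = 9 and 35·t = 70, so 9 ≤ 70.
t = 3: 3^t = 27 and 35·t = 105, so 27 ≤ 105.
t = 4: 3^t = 81 and 35·t = 140, so 81 ≤ 140.
t = 5: 3^t = 243 and 35·t = 175, so 243 > 175.
Thus t = 5 disproves the claim, and no smaller t works.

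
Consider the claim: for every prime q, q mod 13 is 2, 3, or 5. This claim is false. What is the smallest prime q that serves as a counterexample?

q = 7

Check each prime q in order until the claim fails.
q = 2: 2 mod 13 = 2.
q = 3: 3 mod 13 = 3.
q = 5: 5 mod 13 = 5.
q = 7: 7 mod 13 = 7 — not in {2, 3, 5}.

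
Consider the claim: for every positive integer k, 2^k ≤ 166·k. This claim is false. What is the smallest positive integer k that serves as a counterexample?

Check each positive integer k in order until 2^k > 166·k.
For k = 1, 2, 3, 4, 5, 6, 7, 8, 9, 10 the conclusion holds.
k = 11: 2^k = 2048 and 166·k = 1826, so 2048 > 1826.
Thus k = 11 disproves the claim, and no smaller k works.

k = 11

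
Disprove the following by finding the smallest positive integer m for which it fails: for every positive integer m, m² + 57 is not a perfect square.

m = 8

A counterexample is any positive integer m such that m² + 57 is a perfect square; we check each in order.
The first 7 eligible values, up to m = 7, all satisfy the conclusion.
m = 8: 8² + 57 = 121 = 11², a perfect square.
Thus m = 8 disproves the claim, and no smaller m works.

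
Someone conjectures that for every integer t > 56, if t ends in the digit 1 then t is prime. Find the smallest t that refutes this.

t = 81

t = 61: 61 ends in 1 and is prime.
t = 71: 71 ends in 1 and is prime.
t = 81: 81 ends in 1; 81 = 3 × 27, composite.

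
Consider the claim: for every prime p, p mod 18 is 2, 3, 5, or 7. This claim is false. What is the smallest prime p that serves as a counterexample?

We need the least prime p for which the claim fails.
The first 4 eligible values, up to p = 7, all satisfy the conclusion.
p = 11: 11 mod 18 = 11 — not in {2, 3, 5, 7}.
Hence p = 11 is a counterexample.

p = 11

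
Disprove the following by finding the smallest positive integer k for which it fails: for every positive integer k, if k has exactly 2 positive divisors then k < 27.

We need the least positive integer k for which k has exactly 2 positive divisors but the claim fails.
For k = 2, 3, 5, 7, 11, 13, 17, 19, 23 the conclusion holds.
k = 29: τ(29) = 2; 29 ≥ 27.

k = 29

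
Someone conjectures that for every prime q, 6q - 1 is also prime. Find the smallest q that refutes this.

A counterexample is any prime q such that 6q - 1 is not prime; we check each in order.
For q = 2, 3, 5, 7 the conclusion holds.
q = 11: 6q - 1 = 65 = 5 × 13, not prime.
Hence q = 11 is a counterexample.

q = 11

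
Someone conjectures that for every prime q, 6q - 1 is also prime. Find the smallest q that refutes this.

A counterexample is any prime q such that 6q - 1 is not prime; we check each in order.
For q = 2, 3, 5, 7 the conclusion holds.
q = 11: 6q - 1 = 65 = 5 × 13, not prime.
Hence q = 11 is a counterexample.

q = 11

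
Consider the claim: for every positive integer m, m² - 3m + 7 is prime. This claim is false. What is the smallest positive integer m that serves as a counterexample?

A counterexample is any positive integer m such that m² - 3m + 7 is not prime; we check each in order.
The first 5 eligible values, up to m = 5, all satisfy the conclusion.
m = 6: m² - 3m + 7 = 25 = 5 × 5, composite.

m = 6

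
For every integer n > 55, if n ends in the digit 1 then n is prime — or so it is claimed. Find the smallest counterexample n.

A counterexample is any integer n > 55 such that n ends in the digit 1 but n is not prime; we check each in order.
n = 61: 61 ends in 1 and is prime.
n = 71: 71 ends in 1 and is prime.
n = 81: 81 ends in 1; 81 = 3 × 27, composite.
Thus n = 81 disproves the claim, and no smaller n works.

n = 81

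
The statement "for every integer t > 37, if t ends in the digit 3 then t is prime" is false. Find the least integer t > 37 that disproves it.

Check each integer t > 37 in order until t ends in the digit 3 but t is not prime.
t = 43: 43 ends in 3 and is prime.
t = 53: 53 ends in 3 and is prime.
t = 63: 63 ends in 3; 63 = 3 × 21, composite.
So t = 63 is the smallest counterexample.

t = 63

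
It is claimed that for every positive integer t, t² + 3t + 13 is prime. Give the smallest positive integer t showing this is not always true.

t = 9

We need the least positive integer t for which t² + 3t + 13 is not prime.
For t = 1, 2, 3, 4, 5, 6, 7, 8 the conclusion holds.
t = 9: t² + 3t + 13 = 121 = 11 × 11, composite.
Hence t = 9 is a counterexample.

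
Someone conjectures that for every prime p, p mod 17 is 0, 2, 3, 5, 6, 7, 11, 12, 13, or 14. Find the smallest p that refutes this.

Check each prime p in order until the claim fails.
For p = 2, 3, 5, 7, …, 31, 37, 41 the conclusion holds.
p = 43: 43 mod 17 = 9 — not in {0, 2, 3, 5, 6, 7, 11, 12, 13, 14}.

p = 43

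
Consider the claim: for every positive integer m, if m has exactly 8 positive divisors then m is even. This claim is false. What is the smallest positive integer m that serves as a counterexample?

A counterexample is any positive integer m such that m has exactly 8 positive divisors but m is odd; we check each in order.
For m = 24, 30, 40, 42, …, 88, 102, 104 the conclusion holds.
m = 105: divisors of 105: 1, 3, 5, 7, 15, 21, 35, 105; 105 is odd.
So m = 105 is the smallest counterexample.

m = 105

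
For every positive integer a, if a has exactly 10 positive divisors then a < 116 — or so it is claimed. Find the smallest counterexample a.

A counterexample is any positive integer a such that a has exactly 10 positive divisors but the claim fails; we check each in order.
a = 48: τ(48) = 10; 48 < 116.
a = 80: τ(80) = 10; 80 < 116.
a = 112: τ(112) = 10; 112 < 116.
a = 162: τ(162) = 10; 162 ≥ 116.
So a = 162 is the smallest counterexample.

a = 162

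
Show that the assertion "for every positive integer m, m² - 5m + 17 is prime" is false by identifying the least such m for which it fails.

We need the least positive integer m for which m² - 5m + 17 is not prime.
For m = 1, 2, 3, 4, …, 10, 11, 12 the conclusion holds.
m = 13: m² - 5m + 17 = 121 = 11 × 11, composite.

m = 13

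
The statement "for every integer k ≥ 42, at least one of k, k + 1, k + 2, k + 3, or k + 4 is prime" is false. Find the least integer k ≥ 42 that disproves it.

k = 48

The first 6 eligible values, up to k = 47, all satisfy the conclusion.
k = 48: 48 = 2 × 24; 49 = 7 × 7; 50 = 2 × 25; 51 = 3 × 17; 52 = 2 × 26 — all composite.
Hence k = 48 is a counterexample.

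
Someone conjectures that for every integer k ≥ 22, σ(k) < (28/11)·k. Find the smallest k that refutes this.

Check each integer k ≥ 22 in order until the claim fails.
For k = 22, 23, 24, 25, …, 45, 46, 47 the conclusion holds.
k = 48: σ(48) = 124; 124 ≥ 1344/11.

k = 48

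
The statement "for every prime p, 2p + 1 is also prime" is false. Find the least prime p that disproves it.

p = 7

p = 2: 2p + 1 = 5, prime.
p = 3: 2p + 1 = 7, prime.
p = 5: 2p + 1 = 11, prime.
p = 7: 2p + 1 = 15 = 3 × 5, not prime.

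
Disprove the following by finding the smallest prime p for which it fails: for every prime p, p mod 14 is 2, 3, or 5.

p = 7

We need the least prime p for which the claim fails.
p = 2: 2 mod 14 = 2.
p = 3: 3 mod 14 = 3.
p = 5: 5 mod 14 = 5.
p = 7: 7 mod 14 = 7 — not in {2, 3, 5}.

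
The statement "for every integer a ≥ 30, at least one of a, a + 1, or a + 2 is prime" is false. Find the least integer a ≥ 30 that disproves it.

a = 32

We need the least integer a ≥ 30 for which a, a + 1, a + 2 are all composite.
a = 30: 31 is prime.
a = 31: 31 is prime.
a = 32: 32 = 2 × 16; 33 = 3 × 11; 34 = 2 × 17 — all composite.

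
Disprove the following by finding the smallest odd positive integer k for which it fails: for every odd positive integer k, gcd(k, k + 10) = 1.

A counterexample is any odd positive integer k such that gcd(k, k + 10) > 1; we check each in order.
k = 1: gcd(1, 11) = 1.
k = 3: gcd(3, 13) = 1.
k = 5: gcd(5, 15) = 5.

k = 5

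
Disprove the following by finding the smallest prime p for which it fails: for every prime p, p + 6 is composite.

p = 5

For p = 2, 3 the conclusion holds.
p = 5: p + 6 = 11, prime — not composite.
So p = 5 is the smallest counterexample.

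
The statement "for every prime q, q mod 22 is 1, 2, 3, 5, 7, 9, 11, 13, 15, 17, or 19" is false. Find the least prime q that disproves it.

q = 43

For q = 2, 3, 5, 7, …, 31, 37, 41 the conclusion holds.
q = 43: 43 mod 22 = 21 — not in {1, 2, 3, 5, 7, 9, 11, 13, 15, 17, 19}.
So q = 43 is the smallest counterexample.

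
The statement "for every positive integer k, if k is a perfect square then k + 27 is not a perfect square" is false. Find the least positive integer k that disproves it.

k = 9

For k = 1, 4 the conclusion holds.
k = 9: 9 = 3² and 9 + 27 = 36 = 6².
Thus k = 9 disproves the claim, and no smaller k works.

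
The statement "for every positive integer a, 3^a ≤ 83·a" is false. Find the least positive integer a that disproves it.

A counterexample is any positive integer a such that 3^a > 83·a; we check each in order.
a = 1: 3^a = 3 and 83·a = 83, so 3 ≤ 83.
a = 2: 3^a = 9 and 83·a = 166, so 9 ≤ 166.
a = 3: 3^a = 27 and 83·a = 249, so 27 ≤ 249.
a = 4: 3^a = 81 and 83·a = 332, so 81 ≤ 332.
a = 5: 3^a = 243 and 83·a = 415, so 243 ≤ 415.
a = 6: 3^a = 729 and 83·a = 498, so 729 > 498.
So a = 6 is the smallest counterexample.

a = 6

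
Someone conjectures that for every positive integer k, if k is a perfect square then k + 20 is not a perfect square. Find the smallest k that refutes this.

k = 16

For k = 1, 4, 9 the conclusion holds.
k = 16: 16 = 4² and 16 + 20 = 36 = 6².
Hence k = 16 is a counterexample.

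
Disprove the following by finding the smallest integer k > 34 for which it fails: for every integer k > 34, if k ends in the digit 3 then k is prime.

k = 63

A counterexample is any integer k > 34 such that k ends in the digit 3 but k is not prime; we check each in order.
For k = 43, 53 the conclusion holds.
k = 63: 63 ends in 3; 63 = 3 × 21, composite.
Hence k = 63 is a counterexample.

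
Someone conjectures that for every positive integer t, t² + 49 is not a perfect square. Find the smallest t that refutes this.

For t = 1, 2, 3, 4, …, 21, 22, 23 the conclusion holds.
t = 24: 24² + 49 = 625 = 25², a perfect square.

t = 24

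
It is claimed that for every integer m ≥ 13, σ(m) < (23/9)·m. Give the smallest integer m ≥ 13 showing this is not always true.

Check each integer m ≥ 13 in order until the claim fails.
For m = 13, 14, 15, 16, …, 45, 46, 47 the conclusion holds.
m = 48: σ(48) = 124; 124 ≥ 368/3.
Hence m = 48 is a counterexample.

m = 48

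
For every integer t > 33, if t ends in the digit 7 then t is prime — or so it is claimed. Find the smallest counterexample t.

t = 57

We need the least integer t > 33 for which t ends in the digit 7 but t is not prime.
For t = 37, 47 the conclusion holds.
t = 57: 57 ends in 7; 57 = 3 × 19, composite.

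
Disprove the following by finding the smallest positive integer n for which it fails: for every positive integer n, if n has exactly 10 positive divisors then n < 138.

n = 162

A counterexample is any positive integer n such that n has exactly 10 positive divisors but the claim fails; we check each in order.
n = 48: τ(48) = 10; 48 < 138.
n = 80: τ(80) = 10; 80 < 138.
n = 112: τ(112) = 10; 112 < 138.
n = 162: τ(162) = 10; 162 ≥ 138.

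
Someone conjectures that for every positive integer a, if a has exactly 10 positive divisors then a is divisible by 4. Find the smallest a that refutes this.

a = 162

a = 48: τ(48) = 10; 48 mod 4 = 0.
a = 80: τ(80) = 10; 80 mod 4 = 0.
a = 112: τ(112) = 10; 112 mod 4 = 0.
a = 162: τ(162) = 10; 162 mod 4 = 2.
Hence a = 162 is a counterexample.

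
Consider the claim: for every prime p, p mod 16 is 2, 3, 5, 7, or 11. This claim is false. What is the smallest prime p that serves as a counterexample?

p = 13

p = 2: 2 mod 16 = 2.
p = 3: 3 mod 16 = 3.
p = 5: 5 mod 16 = 5.
p = 7: 7 mod 16 = 7.
p = 11: 11 mod 16 = 11.
p = 13: 13 mod 16 = 13 — not in {2, 3, 5, 7, 11}.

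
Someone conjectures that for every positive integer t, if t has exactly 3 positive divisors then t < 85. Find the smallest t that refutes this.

t = 121

Check each positive integer t in order until t has exactly 3 positive divisors but the claim fails.
For t = 4, 9, 25, 49 the conclusion holds.
t = 121: τ(121) = 3; 121 ≥ 85.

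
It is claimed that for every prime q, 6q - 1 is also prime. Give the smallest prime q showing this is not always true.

q = 11

q = 2: 6q - 1 = 11, prime.
q = 3: 6q - 1 = 17, prime.
q = 5: 6q - 1 = 29, prime.
q = 7: 6q - 1 = 41, prime.
q = 11: 6q - 1 = 65 = 5 × 13, not prime.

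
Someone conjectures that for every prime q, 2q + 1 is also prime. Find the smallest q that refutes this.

For q = 2, 3, 5 the conclusion holds.
q = 7: 2q + 1 = 15 = 3 × 5, not prime.

q = 7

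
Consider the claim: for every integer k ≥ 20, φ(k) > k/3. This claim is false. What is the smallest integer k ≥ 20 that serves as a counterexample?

The first 4 eligible values, up to k = 23, all satisfy the conclusion.
k = 24: φ(24) = 8 and 24/3 = 8, so φ(24) ≤ 24/3.

k = 24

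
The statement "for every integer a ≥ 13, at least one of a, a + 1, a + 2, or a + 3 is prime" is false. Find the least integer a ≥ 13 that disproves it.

a = 24

We need the least integer a ≥ 13 for which a, a + 1, a + 2, a + 3 are all composite.
The first 11 eligible values, up to a = 23, all satisfy the conclusion.
a = 24: 24 = 2 × 12; 25 = 5 × 5; 26 = 2 × 13; 27 = 3 × 9 — all composite.
Thus a = 24 disproves the claim, and no smaller a works.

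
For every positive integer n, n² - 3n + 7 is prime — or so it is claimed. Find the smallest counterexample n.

n = 6

A counterexample is any positive integer n such that n² - 3n + 7 is not prime; we check each in order.
The first 5 eligible values, up to n = 5, all satisfy the conclusion.
n = 6: n² - 3n + 7 = 25 = 5 × 5, composite.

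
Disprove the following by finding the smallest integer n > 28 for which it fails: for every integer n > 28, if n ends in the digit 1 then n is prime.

A counterexample is any integer n > 28 such that n ends in the digit 1 but n is not prime; we check each in order.
For n = 31, 41 the conclusion holds.
n = 51: 51 ends in 1; 51 = 3 × 17, composite.

n = 51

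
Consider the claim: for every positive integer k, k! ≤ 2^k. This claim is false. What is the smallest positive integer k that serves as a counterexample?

A counterexample is any positive integer k such that k! > 2^k; we check each in order.
For k = 1, 2, 3 the conclusion holds.
k = 4: k! = 24 and 2^k = 16, so 24 > 16.

k = 4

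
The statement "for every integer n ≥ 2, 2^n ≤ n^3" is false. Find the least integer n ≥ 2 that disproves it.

n = 10

We need the least integer n ≥ 2 for which 2^n > n^3.
n = 2: 2^n = 4 and n^3 = 8, so 4 ≤ 8.
n = 3: 2^n = 8 and n^3 = 27, so 8 ≤ 27.
n = 4: 2^n = 16 and n^3 = 64, so 16 ≤ 64.
n = 5: 2^n = 32 and n^3 = 125, so 32 ≤ 125.
n = 6: 2^n = 64 and n^3 = 216, so 64 ≤ 216.
n = 7: 2^n = 128 and n^3 = 343, so 128 ≤ 343.
n = 8: 2^n = 256 and n^3 = 512, so 256 ≤ 512.
n = 9: 2^n = 512 and n^3 = 729, so 512 ≤ 729.
n = 10: 2^n = 1024 and n^3 = 1000, so 1024 > 1000.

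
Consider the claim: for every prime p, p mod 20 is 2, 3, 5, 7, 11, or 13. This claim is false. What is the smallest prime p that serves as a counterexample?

A counterexample is any prime p such that the claim fails; we check each in order.
For p = 2, 3, 5, 7, 11, 13 the conclusion holds.
p = 17: 17 mod 20 = 17 — not in {2, 3, 5, 7, 11, 13}.

p = 17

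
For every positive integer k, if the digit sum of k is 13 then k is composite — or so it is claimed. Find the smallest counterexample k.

Check each positive integer k in order until the digit sum of k is 13 but k is prime.
k = 49: digit sum 13; 49 is composite.
k = 58: digit sum 13; 58 is composite.
k = 67: digit sum 13; 67 is prime, not composite.
So k = 67 is the smallest counterexample.

k = 67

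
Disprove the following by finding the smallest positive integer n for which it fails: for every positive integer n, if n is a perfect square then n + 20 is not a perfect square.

We need the least positive integer n for which n is a perfect square but n + 20 is a perfect square.
n = 1: 1 + 20 = 21, not a perfect square.
n = 4: 4 + 20 = 24, not a perfect square.
n = 9: 9 + 20 = 29, not a perfect square.
n = 16: 16 = 4² and 16 + 20 = 36 = 6².
Hence n = 16 is a counterexample.

n = 16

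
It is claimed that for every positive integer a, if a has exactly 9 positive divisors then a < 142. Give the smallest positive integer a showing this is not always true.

a = 196

Check each positive integer a in order until a has exactly 9 positive divisors but the claim fails.
a = 36: τ(36) = 9; 36 < 142.
a = 100: τ(100) = 9; 100 < 142.
a = 196: τ(196) = 9; 196 ≥ 142.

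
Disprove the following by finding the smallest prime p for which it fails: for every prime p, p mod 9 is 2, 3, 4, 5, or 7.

p = 17

A counterexample is any prime p such that the claim fails; we check each in order.
p = 2: 2 mod 9 = 2.
p = 3: 3 mod 9 = 3.
p = 5: 5 mod 9 = 5.
p = 7: 7 mod 9 = 7.
p = 11: 11 mod 9 = 2.
p = 13: 13 mod 9 = 4.
p = 17: 17 mod 9 = 8 — not in {2, 3, 4, 5, 7}.
Thus p = 17 disproves the claim, and no smaller p works.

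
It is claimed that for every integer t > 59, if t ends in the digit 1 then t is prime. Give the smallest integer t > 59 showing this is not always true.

t = 81

For t = 61, 71 the conclusion holds.
t = 81: 81 ends in 1; 81 = 3 × 27, composite.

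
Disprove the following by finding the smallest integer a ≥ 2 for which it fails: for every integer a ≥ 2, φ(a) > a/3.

Check each integer a ≥ 2 in order until the claim fails.
The first 4 eligible values, up to a = 5, all satisfy the conclusion.
a = 6: φ(6) = 2 and 6/3 = 2, so φ(6) ≤ 6/3.

a = 6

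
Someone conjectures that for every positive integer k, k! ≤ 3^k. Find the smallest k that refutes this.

k = 7

We need the least positive integer k for which k! > 3^k.
The first 6 eligible values, up to k = 6, all satisfy the conclusion.
k = 7: k! = 5040 and 3^k = 2187, so 5040 > 2187.
Hence k = 7 is a counterexample.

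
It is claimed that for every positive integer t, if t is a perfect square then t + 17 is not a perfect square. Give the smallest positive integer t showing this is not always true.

t = 64

We need the least positive integer t for which t is a perfect square but t + 17 is a perfect square.
t = 1: 1 + 17 = 18, not a perfect square.
t = 4: 4 + 17 = 21, not a perfect square.
t = 9: 9 + 17 = 26, not a perfect square.
t = 16: 16 + 17 = 33, not a perfect square.
t = 25: 25 + 17 = 42, not a perfect square.
t = 36: 36 + 17 = 53, not a perfect square.
t = 49: 49 + 17 = 66, not a perfect square.
t = 64: 64 = 8² and 64 + 17 = 81 = 9².
Thus t = 64 disproves the claim, and no smaller t works.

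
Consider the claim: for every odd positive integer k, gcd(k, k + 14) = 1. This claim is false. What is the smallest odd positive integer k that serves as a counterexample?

k = 7

For k = 1, 3, 5 the conclusion holds.
k = 7: gcd(7, 21) = 7.
Hence k = 7 is a counterexample.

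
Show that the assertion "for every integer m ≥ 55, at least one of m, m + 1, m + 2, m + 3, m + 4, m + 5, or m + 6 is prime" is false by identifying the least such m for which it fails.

m = 90

The first 35 eligible values, up to m = 89, all satisfy the conclusion.
m = 90: 90 = 2 × 45; 91 = 7 × 13; 92 = 2 × 46; 93 = 3 × 31; 94 = 2 × 47; 95 = 5 × 19; 96 = 2 × 48 — all composite.
Thus m = 90 disproves the claim, and no smaller m works.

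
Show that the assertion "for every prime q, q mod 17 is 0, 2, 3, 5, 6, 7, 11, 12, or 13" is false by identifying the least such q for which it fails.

We need the least prime q for which the claim fails.
For q = 2, 3, 5, 7, 11, 13, 17, 19, 23, 29 the conclusion holds.
q = 31: 31 mod 17 = 14 — not in {0, 2, 3, 5, 6, 7, 11, 12, 13}.
Thus q = 31 disproves the claim, and no smaller q works.

q = 31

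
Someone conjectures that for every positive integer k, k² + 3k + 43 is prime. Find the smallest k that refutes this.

k = 39

Check each positive integer k in order until k² + 3k + 43 is not prime.
For k = 1, 2, 3, 4, …, 36, 37, 38 the conclusion holds.
k = 39: k² + 3k + 43 = 1681 = 41 × 41, composite.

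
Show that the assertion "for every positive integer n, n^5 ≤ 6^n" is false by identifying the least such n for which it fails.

Check each positive integer n in order until n^5 > 6^n.
n = 1: n^5 = 1 and 6^n = 6, so 1 ≤ 6.
n = 2: n^5 = 32 and 6^n = 36, so 32 ≤ 36.
n = 3: n^5 = 243 and 6^n = 216, so 243 > 216.

n = 3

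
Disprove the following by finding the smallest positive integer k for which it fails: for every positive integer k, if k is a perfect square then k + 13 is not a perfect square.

Check each positive integer k in order until k is a perfect square but k + 13 is a perfect square.
For k = 1, 4, 9, 16, 25 the conclusion holds.
k = 36: 36 = 6² and 36 + 13 = 49 = 7².
Thus k = 36 disproves the claim, and no smaller k works.

k = 36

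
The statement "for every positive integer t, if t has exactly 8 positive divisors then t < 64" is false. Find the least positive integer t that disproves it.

t = 66

A counterexample is any positive integer t such that t has exactly 8 positive divisors but the claim fails; we check each in order.
t = 24: τ(24) = 8; 24 < 64.
t = 30: τ(30) = 8; 30 < 64.
t = 40: τ(40) = 8; 40 < 64.
t = 42: τ(42) = 8; 42 < 64.
t = 54: τ(54) = 8; 54 < 64.
t = 56: τ(56) = 8; 56 < 64.
t = 66: τ(66) = 8; 66 ≥ 64.
Thus t = 66 disproves the claim, and no smaller t works.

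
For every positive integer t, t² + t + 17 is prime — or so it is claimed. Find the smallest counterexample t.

t = 16

A counterexample is any positive integer t such that t² + t + 17 is not prime; we check each in order.
For t = 1, 2, 3, 4, …, 13, 14, 15 the conclusion holds.
t = 16: t² + t + 17 = 289 = 17 × 17, composite.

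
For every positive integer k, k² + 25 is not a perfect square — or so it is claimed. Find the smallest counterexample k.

k = 12

We need the least positive integer k for which k² + 25 is a perfect square.
The first 11 eligible values, up to k = 11, all satisfy the conclusion.
k = 12: 12² + 25 = 169 = 13², a perfect square.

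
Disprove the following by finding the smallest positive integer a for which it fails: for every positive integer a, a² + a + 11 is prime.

a = 10

A counterexample is any positive integer a such that a² + a + 11 is not prime; we check each in order.
For a = 1, 2, 3, 4, 5, 6, 7, 8, 9 the conclusion holds.
a = 10: a² + a + 11 = 121 = 11 × 11, composite.
So a = 10 is the smallest counterexample.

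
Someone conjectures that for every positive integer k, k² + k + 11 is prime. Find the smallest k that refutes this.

The first 9 eligible values, up to k = 9, all satisfy the conclusion.
k = 10: k² + k + 11 = 121 = 11 × 11, composite.
Hence k = 10 is a counterexample.

k = 10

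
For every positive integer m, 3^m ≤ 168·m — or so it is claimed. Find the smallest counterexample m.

m = 7

Check each positive integer m in order until 3^m > 168·m.
The first 6 eligible values, up to m = 6, all satisfy the conclusion.
m = 7: 3^m = 2187 and 168·m = 1176, so 2187 > 1176.
Hence m = 7 is a counterexample.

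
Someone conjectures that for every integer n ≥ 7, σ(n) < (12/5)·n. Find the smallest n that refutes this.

We need the least integer n ≥ 7 for which the claim fails.
For n = 7, 8, 9, 10, …, 21, 22, 23 the conclusion holds.
n = 24: σ(24) = 60; 60 ≥ 288/5.

n = 24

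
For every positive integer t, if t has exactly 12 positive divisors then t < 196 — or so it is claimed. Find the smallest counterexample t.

A counterexample is any positive integer t such that t has exactly 12 positive divisors but the claim fails; we check each in order.
The first 12 eligible values, up to t = 160, all satisfy the conclusion.
t = 198: τ(198) = 12; 198 ≥ 196.
Thus t = 198 disproves the claim, and no smaller t works.

t = 198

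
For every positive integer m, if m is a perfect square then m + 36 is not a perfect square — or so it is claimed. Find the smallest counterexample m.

m = 64

The first 7 eligible values, up to m = 49, all satisfy the conclusion.
m = 64: 64 = 8² and 64 + 36 = 100 = 10².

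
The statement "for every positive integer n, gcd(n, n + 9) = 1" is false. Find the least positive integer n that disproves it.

n = 1: gcd(1, 10) = 1.
n = 2: gcd(2, 11) = 1.
n = 3: gcd(3, 12) = 3.
Hence n = 3 is a counterexample.

n = 3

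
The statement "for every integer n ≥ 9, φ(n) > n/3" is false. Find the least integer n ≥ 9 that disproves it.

n = 9: φ(9) = 6 and 9/3 = 3, so φ(9) > 9/3.
n = 10: φ(10) = 4 and 10/3 = 10/3, so φ(10) > 10/3.
n = 11: φ(11) = 10 and 11/3 = 11/3, so φ(11) > 11/3.
n = 12: φ(12) = 4 and 12/3 = 4, so φ(12) ≤ 12/3.
Hence n = 12 is a counterexample.

n = 12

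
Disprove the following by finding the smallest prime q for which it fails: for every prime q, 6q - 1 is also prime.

q = 11

The first 4 eligible values, up to q = 7, all satisfy the conclusion.
q = 11: 6q - 1 = 65 = 5 × 13, not prime.
Thus q = 11 disproves the claim, and no smaller q works.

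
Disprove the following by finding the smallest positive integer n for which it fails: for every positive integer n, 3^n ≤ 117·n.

n = 6

A counterexample is any positive integer n such that 3^n > 117·n; we check each in order.
n = 1: 3^n = 3 and 117·n = 117, so 3 ≤ 117.
n = 2: 3^n = 9 and 117·n = 234, so 9 ≤ 234.
n = 3: 3^n = 27 and 117·n = 351, so 27 ≤ 351.
n = 4: 3^n = 81 and 117·n = 468, so 81 ≤ 468.
n = 5: 3^n = 243 and 117·n = 585, so 243 ≤ 585.
n = 6: 3^n = 729 and 117·n = 702, so 729 > 702.
Thus n = 6 disproves the claim, and no smaller n works.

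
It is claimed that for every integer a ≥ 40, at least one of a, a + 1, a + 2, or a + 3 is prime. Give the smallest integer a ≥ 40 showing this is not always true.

a = 48

Check each integer a ≥ 40 in order until a, a + 1, a + 2, a + 3 are all composite.
For a = 40, 41, 42, 43, 44, 45, 46, 47 the conclusion holds.
a = 48: 48 = 2 × 24; 49 = 7 × 7; 50 = 2 × 25; 51 = 3 × 17 — all composite.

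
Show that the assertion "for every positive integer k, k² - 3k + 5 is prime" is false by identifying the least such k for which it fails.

k = 4

We need the least positive integer k for which k² - 3k + 5 is not prime.
For k = 1, 2, 3 the conclusion holds.
k = 4: k² - 3k + 5 = 9 = 3 × 3, composite.
So k = 4 is the smallest counterexample.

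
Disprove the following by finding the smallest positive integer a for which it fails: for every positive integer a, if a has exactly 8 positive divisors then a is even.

We need the least positive integer a for which a has exactly 8 positive divisors but a is odd.
The first 12 eligible values, up to a = 104, all satisfy the conclusion.
a = 105: divisors of 105: 1, 3, 5, 7, 15, 21, 35, 105; 105 is odd.

a = 105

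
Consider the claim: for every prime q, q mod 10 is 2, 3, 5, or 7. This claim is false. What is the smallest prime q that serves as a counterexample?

Check each prime q in order until the claim fails.
For q = 2, 3, 5, 7 the conclusion holds.
q = 11: 11 mod 10 = 1 — not in {2, 3, 5, 7}.

q = 11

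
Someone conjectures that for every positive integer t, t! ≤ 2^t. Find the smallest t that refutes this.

t = 4

For t = 1, 2, 3 the conclusion holds.
t = 4: t! = 24 and 2^t = 16, so 24 > 16.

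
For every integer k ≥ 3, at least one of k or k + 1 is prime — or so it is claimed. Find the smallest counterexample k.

k = 8

k = 3: 3 is prime.
k = 4: 5 is prime.
k = 5: 5 is prime.
k = 6: 7 is prime.
k = 7: 7 is prime.
k = 8: 8 = 2 × 4; 9 = 3 × 3 — both composite.
Thus k = 8 disproves the claim, and no smaller k works.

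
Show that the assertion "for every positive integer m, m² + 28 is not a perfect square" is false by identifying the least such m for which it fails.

m = 6

We need the least positive integer m for which m² + 28 is a perfect square.
m = 1: 1² + 28 = 29, not a perfect square.
m = 2: 2² + 28 = 32, not a perfect square.
m = 3: 3² + 28 = 37, not a perfect square.
m = 4: 4² + 28 = 44, not a perfect square.
m = 5: 5² + 28 = 53, not a perfect square.
m = 6: 6² + 28 = 64 = 8², a perfect square.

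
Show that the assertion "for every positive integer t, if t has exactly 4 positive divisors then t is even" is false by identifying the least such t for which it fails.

A counterexample is any positive integer t such that t has exactly 4 positive divisors but t is odd; we check each in order.
For t = 6, 8, 10, 14 the conclusion holds.
t = 15: divisors of 15: 1, 3, 5, 15; 15 is odd.
Hence t = 15 is a counterexample.

t = 15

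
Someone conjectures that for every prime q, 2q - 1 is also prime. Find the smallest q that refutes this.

q = 2: 2q - 1 = 3, prime.
q = 3: 2q - 1 = 5, prime.
q = 5: 2q - 1 = 9 = 3 × 3, not prime.

q = 5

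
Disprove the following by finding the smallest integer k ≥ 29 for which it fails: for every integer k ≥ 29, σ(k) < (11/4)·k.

k = 60

A counterexample is any integer k ≥ 29 such that the claim fails; we check each in order.
The first 31 eligible values, up to k = 59, all satisfy the conclusion.
k = 60: σ(60) = 168; 168 ≥ 165.
Thus k = 60 disproves the claim, and no smaller k works.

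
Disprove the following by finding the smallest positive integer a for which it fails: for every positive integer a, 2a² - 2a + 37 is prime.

Check each positive integer a in order until 2a² - 2a + 37 is not prime.
For a = 1, 2 the conclusion holds.
a = 3: 2a² - 2a + 37 = 49 = 7 × 7, composite.
Hence a = 3 is a counterexample.

a = 3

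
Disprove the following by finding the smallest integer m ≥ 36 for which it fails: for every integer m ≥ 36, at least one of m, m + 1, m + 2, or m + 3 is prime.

A counterexample is any integer m ≥ 36 such that m, m + 1, m + 2, m + 3 are all composite; we check each in order.
For m = 36, 37, 38, 39, …, 45, 46, 47 the conclusion holds.
m = 48: 48 = 2 × 24; 49 = 7 × 7; 50 = 2 × 25; 51 = 3 × 17 — all composite.
So m = 48 is the smallest counterexample.

m = 48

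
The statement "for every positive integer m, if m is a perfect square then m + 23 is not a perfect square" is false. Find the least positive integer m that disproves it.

A counterexample is any positive integer m such that m is a perfect square but m + 23 is a perfect square; we check each in order.
The first 10 eligible values, up to m = 100, all satisfy the conclusion.
m = 121: 121 = 11² and 121 + 23 = 144 = 12².
So m = 121 is the smallest counterexample.

m = 121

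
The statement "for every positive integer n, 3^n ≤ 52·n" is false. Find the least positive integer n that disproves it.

We need the least positive integer n for which 3^n > 52·n.
The first 5 eligible values, up to n = 5, all satisfy the conclusion.
n = 6: 3^n = 729 and 52·n = 312, so 729 > 312.
Hence n = 6 is a counterexample.

n = 6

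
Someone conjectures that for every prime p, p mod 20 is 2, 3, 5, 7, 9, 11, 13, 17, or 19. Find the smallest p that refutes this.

For p = 2, 3, 5, 7, …, 29, 31, 37 the conclusion holds.
p = 41: 41 mod 20 = 1 — not in {2, 3, 5, 7, 9, 11, 13, 17, 19}.

p = 41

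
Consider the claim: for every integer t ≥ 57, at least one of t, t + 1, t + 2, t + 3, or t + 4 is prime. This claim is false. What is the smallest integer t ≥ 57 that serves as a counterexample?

t = 62

The first 5 eligible values, up to t = 61, all satisfy the conclusion.
t = 62: 62 = 2 × 31; 63 = 3 × 21; 64 = 2 × 32; 65 = 5 × 13; 66 = 2 × 33 — all composite.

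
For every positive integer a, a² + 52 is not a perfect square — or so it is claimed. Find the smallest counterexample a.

We need the least positive integer a for which a² + 52 is a perfect square.
The first 11 eligible values, up to a = 11, all satisfy the conclusion.
a = 12: 12² + 52 = 196 = 14², a perfect square.

a = 12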